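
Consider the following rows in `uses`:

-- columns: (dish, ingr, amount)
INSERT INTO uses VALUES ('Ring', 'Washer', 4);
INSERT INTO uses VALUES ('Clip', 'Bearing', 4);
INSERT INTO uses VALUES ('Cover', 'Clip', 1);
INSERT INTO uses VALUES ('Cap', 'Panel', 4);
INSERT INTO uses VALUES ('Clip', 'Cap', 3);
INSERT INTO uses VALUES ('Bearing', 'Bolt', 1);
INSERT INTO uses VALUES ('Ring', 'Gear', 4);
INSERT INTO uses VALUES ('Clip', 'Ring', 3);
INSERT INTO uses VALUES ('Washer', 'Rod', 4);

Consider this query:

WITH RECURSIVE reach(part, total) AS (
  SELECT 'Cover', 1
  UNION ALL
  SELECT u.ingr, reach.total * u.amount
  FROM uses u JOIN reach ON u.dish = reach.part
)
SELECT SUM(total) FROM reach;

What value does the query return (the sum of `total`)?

100

Base: (Cover, total=1).
Iteration 1: components of {Cover} -> Clip = 1*1 = 1.
Iteration 2: components of {Clip} -> Bearing = 1*4 = 4, Cap = 1*3 = 3, Ring = 1*3 = 3.
Iteration 3: components of {Bearing,Cap,Ring} -> Bolt = 4*1 = 4, Gear = 3*4 = 12, Panel = 3*4 = 12, Washer = 3*4 = 12.
Iteration 4: components of {Bolt,Gear,Panel,Washer} -> Rod = 12*4 = 48.
Iteration 5: no further components; recursion stops.
SUM(total) = 1 + 1 + 3 + 3 + 4 + 12 + 12 + 12 + 4 + 48 = 100.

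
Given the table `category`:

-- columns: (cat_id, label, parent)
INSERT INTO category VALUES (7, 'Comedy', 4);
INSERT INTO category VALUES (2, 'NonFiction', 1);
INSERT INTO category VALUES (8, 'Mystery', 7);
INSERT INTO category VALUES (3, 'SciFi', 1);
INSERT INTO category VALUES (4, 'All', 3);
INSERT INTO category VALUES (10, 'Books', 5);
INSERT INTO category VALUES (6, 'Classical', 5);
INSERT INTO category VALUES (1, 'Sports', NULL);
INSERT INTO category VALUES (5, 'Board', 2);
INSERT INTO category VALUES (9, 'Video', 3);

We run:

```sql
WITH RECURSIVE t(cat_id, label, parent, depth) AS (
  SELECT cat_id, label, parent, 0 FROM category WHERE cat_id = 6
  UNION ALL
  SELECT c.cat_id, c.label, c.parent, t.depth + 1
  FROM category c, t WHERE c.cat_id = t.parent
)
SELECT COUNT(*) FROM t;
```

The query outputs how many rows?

Base: cat_id=6 (Classical), parent=5, depth 0.
Iteration 1: join on cat_id=5 -> Board (id 5, parent=2, depth 1).
Iteration 2: join on cat_id=2 -> NonFiction (id 2, parent=1, depth 2).
Iteration 3: join on cat_id=1 -> Sports (id 1, parent=NULL, depth 3).
Iteration 4: parent is NULL; no match; recursion stops.
Total rows emitted: 4.

4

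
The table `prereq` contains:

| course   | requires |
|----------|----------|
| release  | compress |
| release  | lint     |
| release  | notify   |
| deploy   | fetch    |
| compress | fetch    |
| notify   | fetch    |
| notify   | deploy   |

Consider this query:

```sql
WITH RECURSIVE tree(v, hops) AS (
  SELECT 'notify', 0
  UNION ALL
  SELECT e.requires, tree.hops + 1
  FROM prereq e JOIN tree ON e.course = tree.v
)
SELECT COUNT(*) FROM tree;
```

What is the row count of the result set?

Base: (notify, hops=0).
Iteration 1: edges from {notify} -> (deploy, hops=1), (fetch, hops=1).
Iteration 2: edges from {deploy,fetch} -> (fetch, hops=2).
Iteration 3: no outgoing edges from {fetch}; recursion stops.
Total rows emitted: 4.

4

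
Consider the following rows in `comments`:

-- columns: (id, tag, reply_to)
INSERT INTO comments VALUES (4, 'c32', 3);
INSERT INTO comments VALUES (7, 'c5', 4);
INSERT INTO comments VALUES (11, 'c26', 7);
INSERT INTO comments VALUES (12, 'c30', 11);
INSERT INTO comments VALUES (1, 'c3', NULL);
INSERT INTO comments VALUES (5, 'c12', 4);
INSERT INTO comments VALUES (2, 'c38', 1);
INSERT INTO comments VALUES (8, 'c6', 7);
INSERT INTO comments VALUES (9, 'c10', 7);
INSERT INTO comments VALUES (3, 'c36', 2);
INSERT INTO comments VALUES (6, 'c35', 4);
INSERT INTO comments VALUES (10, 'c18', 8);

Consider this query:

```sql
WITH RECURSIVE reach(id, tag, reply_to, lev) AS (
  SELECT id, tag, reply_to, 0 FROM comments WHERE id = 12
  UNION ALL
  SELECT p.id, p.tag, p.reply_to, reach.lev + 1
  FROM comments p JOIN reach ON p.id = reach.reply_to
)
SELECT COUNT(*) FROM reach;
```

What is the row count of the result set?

7

Base: id=12 (c30), reply_to=11, lev 0.
Iteration 1: join on id=11 -> c26 (id 11, reply_to=7, lev 1).
Iteration 2: join on id=7 -> c5 (id 7, reply_to=4, lev 2).
Iteration 3: join on id=4 -> c32 (id 4, reply_to=3, lev 3).
Iteration 4: join on id=3 -> c36 (id 3, reply_to=2, lev 4).
Iteration 5: join on id=2 -> c38 (id 2, reply_to=1, lev 5).
Iteration 6: join on id=1 -> c3 (id 1, reply_to=NULL, lev 6).
Iteration 7: reply_to is NULL; no match; recursion stops.
Total rows emitted: 7.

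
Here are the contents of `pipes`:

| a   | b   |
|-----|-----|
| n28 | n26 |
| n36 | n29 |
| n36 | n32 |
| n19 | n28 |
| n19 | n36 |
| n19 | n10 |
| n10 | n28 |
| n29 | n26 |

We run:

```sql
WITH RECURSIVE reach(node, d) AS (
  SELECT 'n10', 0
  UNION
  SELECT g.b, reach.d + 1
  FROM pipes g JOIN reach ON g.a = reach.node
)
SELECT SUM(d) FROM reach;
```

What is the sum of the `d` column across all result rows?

3

Base: (n10, d=0).
Iteration 1: edges from {n10} -> (n28, d=1).
Iteration 2: edges from {n28} -> (n26, d=2).
Iteration 3: no outgoing edges from {n26}; recursion stops.
SUM(d) = 0 + 1 + 2 = 3.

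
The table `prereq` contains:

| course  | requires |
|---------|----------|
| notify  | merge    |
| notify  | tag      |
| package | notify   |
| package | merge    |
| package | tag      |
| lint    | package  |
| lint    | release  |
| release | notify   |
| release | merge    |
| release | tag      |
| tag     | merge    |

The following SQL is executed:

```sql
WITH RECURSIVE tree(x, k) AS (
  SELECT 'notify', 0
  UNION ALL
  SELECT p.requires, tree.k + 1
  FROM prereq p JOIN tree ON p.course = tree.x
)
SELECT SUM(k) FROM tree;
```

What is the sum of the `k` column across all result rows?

Base: (notify, k=0).
Iteration 1: edges from {notify} -> (merge, k=1), (tag, k=1).
Iteration 2: edges from {merge,tag} -> (merge, k=2).
Iteration 3: no outgoing edges from {merge}; recursion stops.
SUM(k) = 0 + 1 + 1 + 2 = 4.

4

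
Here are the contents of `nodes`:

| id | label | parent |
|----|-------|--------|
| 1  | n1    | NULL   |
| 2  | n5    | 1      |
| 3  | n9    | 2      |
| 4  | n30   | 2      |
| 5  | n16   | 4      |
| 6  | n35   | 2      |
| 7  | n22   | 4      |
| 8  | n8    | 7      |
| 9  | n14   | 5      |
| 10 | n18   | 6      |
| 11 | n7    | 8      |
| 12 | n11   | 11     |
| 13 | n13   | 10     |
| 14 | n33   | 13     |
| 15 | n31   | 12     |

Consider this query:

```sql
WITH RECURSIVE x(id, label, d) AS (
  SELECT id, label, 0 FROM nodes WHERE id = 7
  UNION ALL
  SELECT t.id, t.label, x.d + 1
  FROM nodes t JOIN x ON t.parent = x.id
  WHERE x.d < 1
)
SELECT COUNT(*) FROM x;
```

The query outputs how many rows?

2

Base: id=7 (n22) at d 0.
Iteration 1: rows with parent in {7} -> n8 (id 8, d 1).
Iteration 2: d < 1 fails for all current rows; recursion stops.
Total rows emitted: 2.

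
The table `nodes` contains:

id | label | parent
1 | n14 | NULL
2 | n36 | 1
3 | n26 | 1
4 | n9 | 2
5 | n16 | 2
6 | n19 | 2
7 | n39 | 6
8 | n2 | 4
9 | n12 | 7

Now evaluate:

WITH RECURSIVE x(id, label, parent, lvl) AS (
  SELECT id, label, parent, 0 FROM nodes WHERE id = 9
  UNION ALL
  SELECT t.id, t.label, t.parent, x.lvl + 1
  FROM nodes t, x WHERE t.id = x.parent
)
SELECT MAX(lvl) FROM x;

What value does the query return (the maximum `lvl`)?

4

Base: id=9 (n12), parent=7, lvl 0.
Iteration 1: join on id=7 -> n39 (id 7, parent=6, lvl 1).
Iteration 2: join on id=6 -> n19 (id 6, parent=2, lvl 2).
Iteration 3: join on id=2 -> n36 (id 2, parent=1, lvl 3).
Iteration 4: join on id=1 -> n14 (id 1, parent=NULL, lvl 4).
Iteration 5: parent is NULL; no match; recursion stops.
lvl values: 0, 1, 2, 3, 4; the maximum is 4.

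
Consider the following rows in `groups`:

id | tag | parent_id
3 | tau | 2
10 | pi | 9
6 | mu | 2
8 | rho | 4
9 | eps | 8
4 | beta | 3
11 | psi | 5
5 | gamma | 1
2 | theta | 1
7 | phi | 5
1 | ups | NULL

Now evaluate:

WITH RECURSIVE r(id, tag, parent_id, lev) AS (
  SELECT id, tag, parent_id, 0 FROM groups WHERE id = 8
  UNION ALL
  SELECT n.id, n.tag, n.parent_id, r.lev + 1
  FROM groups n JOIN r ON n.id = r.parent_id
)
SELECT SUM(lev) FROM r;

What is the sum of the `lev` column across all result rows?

10

Base: id=8 (rho), parent_id=4, lev 0.
Iteration 1: join on id=4 -> beta (id 4, parent_id=3, lev 1).
Iteration 2: join on id=3 -> tau (id 3, parent_id=2, lev 2).
Iteration 3: join on id=2 -> theta (id 2, parent_id=1, lev 3).
Iteration 4: join on id=1 -> ups (id 1, parent_id=NULL, lev 4).
Iteration 5: parent_id is NULL; no match; recursion stops.
SUM(lev) = 0 + 1 + 2 + 3 + 4 = 10.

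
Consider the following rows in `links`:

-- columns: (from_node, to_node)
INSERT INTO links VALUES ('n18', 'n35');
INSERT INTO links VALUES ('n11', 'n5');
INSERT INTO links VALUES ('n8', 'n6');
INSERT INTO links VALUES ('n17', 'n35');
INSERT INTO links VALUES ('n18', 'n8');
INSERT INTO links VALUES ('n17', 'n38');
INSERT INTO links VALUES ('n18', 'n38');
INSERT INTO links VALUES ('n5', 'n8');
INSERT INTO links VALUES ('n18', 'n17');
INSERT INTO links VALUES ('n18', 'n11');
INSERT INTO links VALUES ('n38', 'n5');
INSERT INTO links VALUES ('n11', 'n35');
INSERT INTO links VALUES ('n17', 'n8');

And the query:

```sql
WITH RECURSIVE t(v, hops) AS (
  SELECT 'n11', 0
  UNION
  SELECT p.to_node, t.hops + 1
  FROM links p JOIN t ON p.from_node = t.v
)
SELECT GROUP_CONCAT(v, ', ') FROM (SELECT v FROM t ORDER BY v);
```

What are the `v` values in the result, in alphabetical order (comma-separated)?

Base: (n11, hops=0).
Iteration 1: edges from {n11} -> (n35, hops=1), (n5, hops=1).
Iteration 2: edges from {n35,n5} -> (n8, hops=2).
Iteration 3: edges from {n8} -> (n6, hops=3).
Iteration 4: no outgoing edges from {n6}; recursion stops.

n11, n35, n5, n6, n8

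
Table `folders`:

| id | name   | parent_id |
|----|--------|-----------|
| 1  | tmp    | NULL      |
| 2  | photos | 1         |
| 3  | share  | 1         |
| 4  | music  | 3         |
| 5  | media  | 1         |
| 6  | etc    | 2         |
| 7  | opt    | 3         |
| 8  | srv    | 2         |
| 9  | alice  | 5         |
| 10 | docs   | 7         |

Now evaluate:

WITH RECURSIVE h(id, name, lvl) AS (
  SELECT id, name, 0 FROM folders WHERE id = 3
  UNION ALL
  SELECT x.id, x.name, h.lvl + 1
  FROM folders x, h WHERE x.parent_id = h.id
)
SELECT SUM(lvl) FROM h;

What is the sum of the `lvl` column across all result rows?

Base: id=3 (share) at lvl 0.
Iteration 1: rows with parent_id in {3} -> music (id 4, lvl 1), opt (id 7, lvl 1).
Iteration 2: rows with parent_id in {4,7} -> docs (id 10, lvl 2).
Iteration 3: no rows with parent_id in {10}; recursion stops.
SUM(lvl) = 0 + 1 + 1 + 2 = 4.

4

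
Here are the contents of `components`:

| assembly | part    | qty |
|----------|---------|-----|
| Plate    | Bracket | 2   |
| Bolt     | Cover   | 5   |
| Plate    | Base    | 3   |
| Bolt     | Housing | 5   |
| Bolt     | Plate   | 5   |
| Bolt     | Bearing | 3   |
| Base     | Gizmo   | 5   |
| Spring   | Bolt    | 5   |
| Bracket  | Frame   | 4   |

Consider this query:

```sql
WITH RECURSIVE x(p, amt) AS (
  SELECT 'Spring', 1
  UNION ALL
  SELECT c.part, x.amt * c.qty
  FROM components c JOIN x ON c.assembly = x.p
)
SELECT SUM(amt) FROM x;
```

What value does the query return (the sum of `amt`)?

Base: (Spring, amt=1).
Iteration 1: components of {Spring} -> Bolt = 1*5 = 5.
Iteration 2: components of {Bolt} -> Bearing = 5*3 = 15, Cover = 5*5 = 25, Housing = 5*5 = 25, Plate = 5*5 = 25.
Iteration 3: components of {Bearing,Cover,Housing,Plate} -> Base = 25*3 = 75, Bracket = 25*2 = 50.
Iteration 4: components of {Base,Bracket} -> Frame = 50*4 = 200, Gizmo = 75*5 = 375.
Iteration 5: no further components; recursion stops.
SUM(amt) = 1 + 5 + 25 + 25 + 25 + 15 + 75 + 50 + 375 + 200 = 796.

796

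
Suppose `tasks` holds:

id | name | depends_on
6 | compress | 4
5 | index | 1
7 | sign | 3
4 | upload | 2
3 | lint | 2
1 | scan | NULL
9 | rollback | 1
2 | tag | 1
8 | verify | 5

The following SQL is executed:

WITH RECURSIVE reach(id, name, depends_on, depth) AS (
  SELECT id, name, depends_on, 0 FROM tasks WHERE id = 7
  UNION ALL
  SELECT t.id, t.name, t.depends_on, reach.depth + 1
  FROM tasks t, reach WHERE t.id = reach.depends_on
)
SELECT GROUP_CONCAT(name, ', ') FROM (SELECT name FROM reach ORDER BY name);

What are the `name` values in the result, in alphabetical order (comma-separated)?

lint, scan, sign, tag

Base: id=7 (sign), depends_on=3, depth 0.
Iteration 1: join on id=3 -> lint (id 3, depends_on=2, depth 1).
Iteration 2: join on id=2 -> tag (id 2, depends_on=1, depth 2).
Iteration 3: join on id=1 -> scan (id 1, depends_on=NULL, depth 3).
Iteration 4: depends_on is NULL; no match; recursion stops.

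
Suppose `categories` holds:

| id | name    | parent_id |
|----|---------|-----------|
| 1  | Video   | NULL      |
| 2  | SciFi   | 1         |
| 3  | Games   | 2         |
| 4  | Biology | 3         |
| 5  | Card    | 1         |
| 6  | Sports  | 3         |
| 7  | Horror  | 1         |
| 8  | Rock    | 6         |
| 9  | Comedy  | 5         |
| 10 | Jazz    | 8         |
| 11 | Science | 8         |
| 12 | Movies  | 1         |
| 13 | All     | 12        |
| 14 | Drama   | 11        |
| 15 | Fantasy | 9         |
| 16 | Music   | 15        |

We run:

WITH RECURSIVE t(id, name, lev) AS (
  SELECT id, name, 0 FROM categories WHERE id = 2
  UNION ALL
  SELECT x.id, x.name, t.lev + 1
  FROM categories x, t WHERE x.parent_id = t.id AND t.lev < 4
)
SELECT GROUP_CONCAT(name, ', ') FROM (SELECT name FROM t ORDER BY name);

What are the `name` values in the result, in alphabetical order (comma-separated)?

Biology, Games, Jazz, Rock, SciFi, Science, Sports

Base: id=2 (SciFi) at lev 0.
Iteration 1: rows with parent_id in {2} -> Games (id 3, lev 1).
Iteration 2: rows with parent_id in {3} -> Biology (id 4, lev 2), Sports (id 6, lev 2).
Iteration 3: rows with parent_id in {4,6} -> Rock (id 8, lev 3).
Iteration 4: rows with parent_id in {8} -> Jazz (id 10, lev 4), Science (id 11, lev 4).
Iteration 5: lev < 4 fails for all current rows; recursion stops.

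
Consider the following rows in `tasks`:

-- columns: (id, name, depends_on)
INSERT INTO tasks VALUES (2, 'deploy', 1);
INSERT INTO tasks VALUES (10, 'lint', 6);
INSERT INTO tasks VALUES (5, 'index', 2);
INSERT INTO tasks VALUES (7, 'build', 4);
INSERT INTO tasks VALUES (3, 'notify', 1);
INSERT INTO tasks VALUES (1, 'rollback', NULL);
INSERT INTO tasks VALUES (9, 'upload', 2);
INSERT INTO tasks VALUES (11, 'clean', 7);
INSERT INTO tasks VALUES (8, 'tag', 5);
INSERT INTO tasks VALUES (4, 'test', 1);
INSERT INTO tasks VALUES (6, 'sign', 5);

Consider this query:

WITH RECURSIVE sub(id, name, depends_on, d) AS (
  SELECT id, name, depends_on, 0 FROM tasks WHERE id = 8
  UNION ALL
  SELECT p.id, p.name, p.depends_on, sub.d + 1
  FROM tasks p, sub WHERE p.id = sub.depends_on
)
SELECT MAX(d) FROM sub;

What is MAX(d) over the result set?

Base: id=8 (tag), depends_on=5, d 0.
Iteration 1: join on id=5 -> index (id 5, depends_on=2, d 1).
Iteration 2: join on id=2 -> deploy (id 2, depends_on=1, d 2).
Iteration 3: join on id=1 -> rollback (id 1, depends_on=NULL, d 3).
Iteration 4: depends_on is NULL; no match; recursion stops.
d values: 0, 1, 2, 3; the maximum is 3.

3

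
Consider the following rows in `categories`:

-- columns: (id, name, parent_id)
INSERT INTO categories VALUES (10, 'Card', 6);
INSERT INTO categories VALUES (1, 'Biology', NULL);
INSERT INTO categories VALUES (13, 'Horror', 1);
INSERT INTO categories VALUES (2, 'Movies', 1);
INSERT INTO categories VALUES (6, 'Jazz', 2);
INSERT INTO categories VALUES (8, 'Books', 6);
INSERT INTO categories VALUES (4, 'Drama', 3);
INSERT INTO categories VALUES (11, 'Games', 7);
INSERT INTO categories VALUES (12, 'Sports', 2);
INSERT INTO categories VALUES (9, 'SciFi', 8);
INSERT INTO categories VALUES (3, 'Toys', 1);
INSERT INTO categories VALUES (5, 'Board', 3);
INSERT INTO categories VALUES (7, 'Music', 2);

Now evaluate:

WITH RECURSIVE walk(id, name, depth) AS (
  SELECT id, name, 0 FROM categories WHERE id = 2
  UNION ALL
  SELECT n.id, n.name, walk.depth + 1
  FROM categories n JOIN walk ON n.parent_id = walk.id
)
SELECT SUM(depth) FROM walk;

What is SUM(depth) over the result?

Base: id=2 (Movies) at depth 0.
Iteration 1: rows with parent_id in {2} -> Jazz (id 6, depth 1), Music (id 7, depth 1), Sports (id 12, depth 1).
Iteration 2: rows with parent_id in {6,7,12} -> Books (id 8, depth 2), Card (id 10, depth 2), Games (id 11, depth 2).
Iteration 3: rows with parent_id in {8,10,11} -> SciFi (id 9, depth 3).
Iteration 4: no rows with parent_id in {9}; recursion stops.
SUM(depth) = 0 + 1 + 1 + 1 + 2 + 2 + 2 + 3 = 12.

12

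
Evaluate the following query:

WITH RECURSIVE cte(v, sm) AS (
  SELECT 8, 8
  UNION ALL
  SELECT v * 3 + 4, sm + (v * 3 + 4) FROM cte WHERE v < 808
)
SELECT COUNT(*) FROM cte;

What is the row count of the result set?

5

Base: v=8, sm=8.
Iteration 1: 8 < 808 holds -> v = 8 * 3 + 4 = 28, sm = 8 + 28 = 36.
Iteration 2: 28 < 808 holds -> v = 28 * 3 + 4 = 88, sm = 36 + 88 = 124.
Iteration 3: 88 < 808 holds -> v = 88 * 3 + 4 = 268, sm = 124 + 268 = 392.
Iteration 4: 268 < 808 holds -> v = 268 * 3 + 4 = 808, sm = 392 + 808 = 1200.
Iteration 5: 808 < 808 fails; recursion stops.
Total rows emitted: 5.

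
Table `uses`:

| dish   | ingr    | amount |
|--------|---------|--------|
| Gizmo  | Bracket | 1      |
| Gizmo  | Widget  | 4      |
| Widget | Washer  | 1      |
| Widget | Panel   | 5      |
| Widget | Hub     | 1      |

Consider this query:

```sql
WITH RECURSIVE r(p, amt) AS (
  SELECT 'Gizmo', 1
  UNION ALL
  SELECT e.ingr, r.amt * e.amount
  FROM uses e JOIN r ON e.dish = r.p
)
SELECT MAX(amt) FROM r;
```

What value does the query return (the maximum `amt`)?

Base: (Gizmo, amt=1).
Iteration 1: components of {Gizmo} -> Bracket = 1*1 = 1, Widget = 1*4 = 4.
Iteration 2: components of {Bracket,Widget} -> Hub = 4*1 = 4, Panel = 4*5 = 20, Washer = 4*1 = 4.
Iteration 3: no further components; recursion stops.
amt values: 1, 1, 4, 4, 20, 4; the maximum is 20.

20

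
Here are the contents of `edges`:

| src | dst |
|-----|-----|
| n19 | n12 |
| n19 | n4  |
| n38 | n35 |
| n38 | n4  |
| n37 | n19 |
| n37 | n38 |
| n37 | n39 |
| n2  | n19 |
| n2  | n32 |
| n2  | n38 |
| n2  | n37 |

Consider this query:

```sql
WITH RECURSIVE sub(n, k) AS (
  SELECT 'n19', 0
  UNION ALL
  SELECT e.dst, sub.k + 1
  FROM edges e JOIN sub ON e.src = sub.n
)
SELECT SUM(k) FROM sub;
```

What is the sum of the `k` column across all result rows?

2

Base: (n19, k=0).
Iteration 1: edges from {n19} -> (n12, k=1), (n4, k=1).
Iteration 2: no outgoing edges from {n12,n4}; recursion stops.
SUM(k) = 0 + 1 + 1 = 2.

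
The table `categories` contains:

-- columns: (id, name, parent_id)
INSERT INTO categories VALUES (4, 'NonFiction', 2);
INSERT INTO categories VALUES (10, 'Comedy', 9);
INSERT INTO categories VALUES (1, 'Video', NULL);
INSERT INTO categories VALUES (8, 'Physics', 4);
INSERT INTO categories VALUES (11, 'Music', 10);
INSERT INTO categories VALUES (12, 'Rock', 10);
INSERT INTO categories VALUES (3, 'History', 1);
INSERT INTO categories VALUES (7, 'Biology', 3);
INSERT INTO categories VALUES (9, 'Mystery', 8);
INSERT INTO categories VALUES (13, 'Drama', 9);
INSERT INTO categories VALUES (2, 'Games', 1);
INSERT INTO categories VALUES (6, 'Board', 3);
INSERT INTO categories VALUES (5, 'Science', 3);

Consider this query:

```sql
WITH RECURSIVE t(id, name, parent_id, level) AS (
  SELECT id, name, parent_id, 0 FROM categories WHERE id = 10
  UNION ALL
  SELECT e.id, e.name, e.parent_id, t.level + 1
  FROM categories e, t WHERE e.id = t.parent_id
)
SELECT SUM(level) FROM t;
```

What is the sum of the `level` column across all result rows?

Base: id=10 (Comedy), parent_id=9, level 0.
Iteration 1: join on id=9 -> Mystery (id 9, parent_id=8, level 1).
Iteration 2: join on id=8 -> Physics (id 8, parent_id=4, level 2).
Iteration 3: join on id=4 -> NonFiction (id 4, parent_id=2, level 3).
Iteration 4: join on id=2 -> Games (id 2, parent_id=1, level 4).
Iteration 5: join on id=1 -> Video (id 1, parent_id=NULL, level 5).
Iteration 6: parent_id is NULL; no match; recursion stops.
SUM(level) = 0 + 1 + 2 + 3 + 4 + 5 = 15.

15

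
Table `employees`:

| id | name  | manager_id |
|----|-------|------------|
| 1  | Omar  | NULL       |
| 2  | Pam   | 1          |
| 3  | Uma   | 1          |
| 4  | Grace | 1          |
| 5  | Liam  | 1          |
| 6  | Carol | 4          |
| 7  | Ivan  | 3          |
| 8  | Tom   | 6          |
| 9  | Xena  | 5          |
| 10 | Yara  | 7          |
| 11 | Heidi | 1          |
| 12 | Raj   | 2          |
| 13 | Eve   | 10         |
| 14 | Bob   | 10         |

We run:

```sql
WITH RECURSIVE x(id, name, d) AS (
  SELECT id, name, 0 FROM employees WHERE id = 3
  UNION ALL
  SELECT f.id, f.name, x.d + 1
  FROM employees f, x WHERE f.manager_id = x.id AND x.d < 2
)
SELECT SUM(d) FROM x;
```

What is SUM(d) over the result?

3

Base: id=3 (Uma) at d 0.
Iteration 1: rows with manager_id in {3} -> Ivan (id 7, d 1).
Iteration 2: rows with manager_id in {7} -> Yara (id 10, d 2).
Iteration 3: d < 2 fails for all current rows; recursion stops.
SUM(d) = 0 + 1 + 2 = 3.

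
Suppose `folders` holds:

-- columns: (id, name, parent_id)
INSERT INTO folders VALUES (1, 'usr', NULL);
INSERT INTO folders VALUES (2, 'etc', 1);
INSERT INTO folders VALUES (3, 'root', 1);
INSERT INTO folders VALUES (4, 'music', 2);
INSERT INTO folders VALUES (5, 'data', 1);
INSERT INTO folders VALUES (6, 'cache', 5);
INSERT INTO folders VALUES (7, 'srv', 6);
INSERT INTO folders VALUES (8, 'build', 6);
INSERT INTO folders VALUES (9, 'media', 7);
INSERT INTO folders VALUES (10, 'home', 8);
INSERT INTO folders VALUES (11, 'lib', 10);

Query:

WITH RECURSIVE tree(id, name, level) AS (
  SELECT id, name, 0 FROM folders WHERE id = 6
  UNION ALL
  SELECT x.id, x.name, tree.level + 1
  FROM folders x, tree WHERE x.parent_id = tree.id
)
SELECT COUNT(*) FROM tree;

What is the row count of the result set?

6

Base: id=6 (cache) at level 0.
Iteration 1: rows with parent_id in {6} -> srv (id 7, level 1), build (id 8, level 1).
Iteration 2: rows with parent_id in {7,8} -> media (id 9, level 2), home (id 10, level 2).
Iteration 3: rows with parent_id in {9,10} -> lib (id 11, level 3).
Iteration 4: no rows with parent_id in {11}; recursion stops.
Total rows emitted: 6.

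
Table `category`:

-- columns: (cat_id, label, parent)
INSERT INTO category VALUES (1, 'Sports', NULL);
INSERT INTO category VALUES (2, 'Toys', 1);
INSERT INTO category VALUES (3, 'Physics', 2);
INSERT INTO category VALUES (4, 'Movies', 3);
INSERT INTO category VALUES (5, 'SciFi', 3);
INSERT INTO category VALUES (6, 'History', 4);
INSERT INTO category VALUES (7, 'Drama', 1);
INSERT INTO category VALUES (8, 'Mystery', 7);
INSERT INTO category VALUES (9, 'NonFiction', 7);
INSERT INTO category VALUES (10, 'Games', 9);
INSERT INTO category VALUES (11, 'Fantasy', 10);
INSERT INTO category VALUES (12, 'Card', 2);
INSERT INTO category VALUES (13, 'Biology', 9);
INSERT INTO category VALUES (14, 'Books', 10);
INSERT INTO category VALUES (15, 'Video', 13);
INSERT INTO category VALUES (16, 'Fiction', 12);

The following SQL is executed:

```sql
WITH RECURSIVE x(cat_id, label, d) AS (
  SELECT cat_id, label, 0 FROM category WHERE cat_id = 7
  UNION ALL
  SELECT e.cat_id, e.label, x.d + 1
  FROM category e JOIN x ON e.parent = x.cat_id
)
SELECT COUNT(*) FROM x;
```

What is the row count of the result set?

Base: cat_id=7 (Drama) at d 0.
Iteration 1: rows with parent in {7} -> Mystery (id 8, d 1), NonFiction (id 9, d 1).
Iteration 2: rows with parent in {8,9} -> Games (id 10, d 2), Biology (id 13, d 2).
Iteration 3: rows with parent in {10,13} -> Fantasy (id 11, d 3), Books (id 14, d 3), Video (id 15, d 3).
Iteration 4: no rows with parent in {11,14,15}; recursion stops.
Total rows emitted: 8.

8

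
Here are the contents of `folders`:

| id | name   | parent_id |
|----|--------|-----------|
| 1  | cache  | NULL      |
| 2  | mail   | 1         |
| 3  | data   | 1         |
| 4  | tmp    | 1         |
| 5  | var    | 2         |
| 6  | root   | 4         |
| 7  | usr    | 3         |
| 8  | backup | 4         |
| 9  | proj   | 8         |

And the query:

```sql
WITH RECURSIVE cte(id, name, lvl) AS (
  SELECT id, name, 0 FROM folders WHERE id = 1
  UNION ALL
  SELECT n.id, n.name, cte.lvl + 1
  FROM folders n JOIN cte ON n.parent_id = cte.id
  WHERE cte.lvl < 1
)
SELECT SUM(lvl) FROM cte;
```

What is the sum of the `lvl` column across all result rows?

Base: id=1 (cache) at lvl 0.
Iteration 1: rows with parent_id in {1} -> mail (id 2, lvl 1), data (id 3, lvl 1), tmp (id 4, lvl 1).
Iteration 2: lvl < 1 fails for all current rows; recursion stops.
SUM(lvl) = 0 + 1 + 1 + 1 = 3.

3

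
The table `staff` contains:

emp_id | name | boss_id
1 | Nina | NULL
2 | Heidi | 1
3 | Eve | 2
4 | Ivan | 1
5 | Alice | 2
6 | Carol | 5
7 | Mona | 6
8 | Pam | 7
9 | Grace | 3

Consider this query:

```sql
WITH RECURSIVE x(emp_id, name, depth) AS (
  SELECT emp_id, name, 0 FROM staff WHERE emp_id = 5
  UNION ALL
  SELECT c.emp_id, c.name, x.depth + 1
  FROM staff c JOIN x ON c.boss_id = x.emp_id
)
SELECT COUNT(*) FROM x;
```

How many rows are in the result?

4

Base: emp_id=5 (Alice) at depth 0.
Iteration 1: rows with boss_id in {5} -> Carol (id 6, depth 1).
Iteration 2: rows with boss_id in {6} -> Mona (id 7, depth 2).
Iteration 3: rows with boss_id in {7} -> Pam (id 8, depth 3).
Iteration 4: no rows with boss_id in {8}; recursion stops.
Total rows emitted: 4.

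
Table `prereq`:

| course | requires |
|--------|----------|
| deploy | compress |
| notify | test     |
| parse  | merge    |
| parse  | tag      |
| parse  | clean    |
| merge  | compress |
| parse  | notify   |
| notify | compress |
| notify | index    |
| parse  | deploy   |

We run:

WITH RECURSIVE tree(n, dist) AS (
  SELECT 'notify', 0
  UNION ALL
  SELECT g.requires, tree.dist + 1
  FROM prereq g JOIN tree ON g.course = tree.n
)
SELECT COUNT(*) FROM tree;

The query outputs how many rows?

4

Base: (notify, dist=0).
Iteration 1: edges from {notify} -> (compress, dist=1), (index, dist=1), (test, dist=1).
Iteration 2: no outgoing edges from {compress,index,test}; recursion stops.
Total rows emitted: 4.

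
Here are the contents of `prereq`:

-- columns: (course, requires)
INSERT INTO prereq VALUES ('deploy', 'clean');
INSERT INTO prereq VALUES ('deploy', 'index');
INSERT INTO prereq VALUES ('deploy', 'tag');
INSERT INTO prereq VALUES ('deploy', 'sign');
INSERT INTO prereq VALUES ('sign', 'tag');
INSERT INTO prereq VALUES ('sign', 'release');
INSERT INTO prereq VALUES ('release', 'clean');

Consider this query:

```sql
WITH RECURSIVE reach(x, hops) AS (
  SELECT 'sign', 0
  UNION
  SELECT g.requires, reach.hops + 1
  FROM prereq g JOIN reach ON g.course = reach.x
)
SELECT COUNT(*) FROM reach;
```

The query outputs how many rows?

Base: (sign, hops=0).
Iteration 1: edges from {sign} -> (release, hops=1), (tag, hops=1).
Iteration 2: edges from {release,tag} -> (clean, hops=2).
Iteration 3: no outgoing edges from {clean}; recursion stops.
Total rows emitted: 4.

4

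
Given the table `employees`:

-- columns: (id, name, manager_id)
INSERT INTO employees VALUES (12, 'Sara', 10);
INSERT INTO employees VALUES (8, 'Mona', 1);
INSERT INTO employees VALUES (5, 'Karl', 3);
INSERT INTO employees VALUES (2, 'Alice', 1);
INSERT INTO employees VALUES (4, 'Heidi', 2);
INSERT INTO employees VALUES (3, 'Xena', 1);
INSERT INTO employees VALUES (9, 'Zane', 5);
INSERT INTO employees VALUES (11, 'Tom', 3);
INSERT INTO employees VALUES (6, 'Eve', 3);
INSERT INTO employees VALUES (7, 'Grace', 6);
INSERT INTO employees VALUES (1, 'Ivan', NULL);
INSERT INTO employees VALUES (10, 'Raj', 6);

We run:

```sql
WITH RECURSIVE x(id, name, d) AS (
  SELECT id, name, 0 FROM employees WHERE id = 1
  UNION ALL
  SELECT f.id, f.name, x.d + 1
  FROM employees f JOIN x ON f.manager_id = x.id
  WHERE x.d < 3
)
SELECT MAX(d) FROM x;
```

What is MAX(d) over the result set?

3

Base: id=1 (Ivan) at d 0.
Iteration 1: rows with manager_id in {1} -> Alice (id 2, d 1), Xena (id 3, d 1), Mona (id 8, d 1).
Iteration 2: rows with manager_id in {2,3,8} -> Heidi (id 4, d 2), Karl (id 5, d 2), Eve (id 6, d 2), Tom (id 11, d 2).
Iteration 3: rows with manager_id in {4,5,6,11} -> Grace (id 7, d 3), Zane (id 9, d 3), Raj (id 10, d 3).
Iteration 4: d < 3 fails for all current rows; recursion stops.
d values: 0, 1, 1, 1, 2, 2, 2, 2, 3, 3, 3; the maximum is 3.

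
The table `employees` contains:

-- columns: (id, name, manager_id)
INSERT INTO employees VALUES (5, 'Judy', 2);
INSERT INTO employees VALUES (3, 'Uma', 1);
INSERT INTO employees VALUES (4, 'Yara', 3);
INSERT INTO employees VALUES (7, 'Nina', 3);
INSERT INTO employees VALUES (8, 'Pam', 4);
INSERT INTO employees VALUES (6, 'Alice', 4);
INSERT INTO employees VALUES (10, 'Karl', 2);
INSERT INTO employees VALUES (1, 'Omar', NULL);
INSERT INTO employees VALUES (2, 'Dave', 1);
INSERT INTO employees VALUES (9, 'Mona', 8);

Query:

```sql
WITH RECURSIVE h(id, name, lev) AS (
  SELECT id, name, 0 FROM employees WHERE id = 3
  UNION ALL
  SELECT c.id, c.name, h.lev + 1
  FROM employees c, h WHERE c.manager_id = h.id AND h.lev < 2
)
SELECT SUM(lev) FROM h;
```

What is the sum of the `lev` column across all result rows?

6

Base: id=3 (Uma) at lev 0.
Iteration 1: rows with manager_id in {3} -> Yara (id 4, lev 1), Nina (id 7, lev 1).
Iteration 2: rows with manager_id in {4,7} -> Alice (id 6, lev 2), Pam (id 8, lev 2).
Iteration 3: lev < 2 fails for all current rows; recursion stops.
SUM(lev) = 0 + 1 + 1 + 2 + 2 = 6.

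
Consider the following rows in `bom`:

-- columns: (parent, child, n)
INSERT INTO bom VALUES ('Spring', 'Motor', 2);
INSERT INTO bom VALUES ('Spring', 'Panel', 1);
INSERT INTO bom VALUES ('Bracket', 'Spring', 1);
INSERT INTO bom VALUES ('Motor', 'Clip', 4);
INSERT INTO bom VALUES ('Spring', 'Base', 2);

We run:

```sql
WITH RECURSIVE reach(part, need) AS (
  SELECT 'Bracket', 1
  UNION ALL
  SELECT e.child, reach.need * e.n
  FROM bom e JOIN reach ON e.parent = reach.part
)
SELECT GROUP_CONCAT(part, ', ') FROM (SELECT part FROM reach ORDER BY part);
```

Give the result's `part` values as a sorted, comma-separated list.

Base, Bracket, Clip, Motor, Panel, Spring

Base: (Bracket, need=1).
Iteration 1: components of {Bracket} -> Spring = 1*1 = 1.
Iteration 2: components of {Spring} -> Base = 1*2 = 2, Motor = 1*2 = 2, Panel = 1*1 = 1.
Iteration 3: components of {Base,Motor,Panel} -> Clip = 2*4 = 8.
Iteration 4: no further components; recursion stops.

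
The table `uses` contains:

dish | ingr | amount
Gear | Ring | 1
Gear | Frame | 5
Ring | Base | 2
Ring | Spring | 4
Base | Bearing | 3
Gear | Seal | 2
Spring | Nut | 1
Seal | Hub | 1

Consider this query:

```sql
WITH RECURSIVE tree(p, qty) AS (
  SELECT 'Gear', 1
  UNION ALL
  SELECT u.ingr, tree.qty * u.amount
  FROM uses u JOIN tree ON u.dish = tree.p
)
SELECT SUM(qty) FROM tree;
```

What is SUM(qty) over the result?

27

Base: (Gear, qty=1).
Iteration 1: components of {Gear} -> Frame = 1*5 = 5, Ring = 1*1 = 1, Seal = 1*2 = 2.
Iteration 2: components of {Frame,Ring,Seal} -> Base = 1*2 = 2, Hub = 2*1 = 2, Spring = 1*4 = 4.
Iteration 3: components of {Base,Hub,Spring} -> Bearing = 2*3 = 6, Nut = 4*1 = 4.
Iteration 4: no further components; recursion stops.
SUM(qty) = 1 + 1 + 5 + 2 + 2 + 4 + 2 + 6 + 4 = 27.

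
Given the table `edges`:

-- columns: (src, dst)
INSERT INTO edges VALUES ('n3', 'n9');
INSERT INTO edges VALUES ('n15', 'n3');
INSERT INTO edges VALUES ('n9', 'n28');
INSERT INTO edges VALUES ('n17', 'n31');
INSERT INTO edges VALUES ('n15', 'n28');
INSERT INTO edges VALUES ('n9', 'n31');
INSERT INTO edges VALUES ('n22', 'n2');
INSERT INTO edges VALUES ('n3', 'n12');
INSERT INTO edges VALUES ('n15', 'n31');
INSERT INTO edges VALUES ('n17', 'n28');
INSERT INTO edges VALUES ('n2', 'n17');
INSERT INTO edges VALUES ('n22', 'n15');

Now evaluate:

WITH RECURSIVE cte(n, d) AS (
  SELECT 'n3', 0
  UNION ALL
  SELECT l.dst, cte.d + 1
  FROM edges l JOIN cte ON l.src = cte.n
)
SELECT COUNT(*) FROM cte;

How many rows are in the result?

5

Base: (n3, d=0).
Iteration 1: edges from {n3} -> (n12, d=1), (n9, d=1).
Iteration 2: edges from {n12,n9} -> (n28, d=2), (n31, d=2).
Iteration 3: no outgoing edges from {n28,n31}; recursion stops.
Total rows emitted: 5.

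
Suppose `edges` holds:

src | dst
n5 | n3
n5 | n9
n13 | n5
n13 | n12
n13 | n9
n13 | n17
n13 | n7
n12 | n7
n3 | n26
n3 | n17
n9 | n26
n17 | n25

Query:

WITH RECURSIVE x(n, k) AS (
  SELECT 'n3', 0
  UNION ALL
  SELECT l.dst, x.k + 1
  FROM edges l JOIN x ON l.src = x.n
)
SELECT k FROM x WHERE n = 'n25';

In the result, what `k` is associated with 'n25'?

Base: (n3, k=0).
Iteration 1: edges from {n3} -> (n17, k=1), (n26, k=1).
Iteration 2: edges from {n17,n26} -> (n25, k=2).
Iteration 3: no outgoing edges from {n25}; recursion stops.

2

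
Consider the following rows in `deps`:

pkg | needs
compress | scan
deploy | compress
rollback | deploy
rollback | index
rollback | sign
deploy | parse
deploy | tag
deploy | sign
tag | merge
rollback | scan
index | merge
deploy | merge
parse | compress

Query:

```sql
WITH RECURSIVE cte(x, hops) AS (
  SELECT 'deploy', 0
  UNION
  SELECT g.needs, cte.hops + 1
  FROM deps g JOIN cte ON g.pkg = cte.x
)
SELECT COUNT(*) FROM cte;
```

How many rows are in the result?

Base: (deploy, hops=0).
Iteration 1: edges from {deploy} -> (compress, hops=1), (merge, hops=1), (parse, hops=1), (sign, hops=1), (tag, hops=1).
Iteration 2: edges from {compress,merge,parse,sign,tag} -> (compress, hops=2), (merge, hops=2), (scan, hops=2).
Iteration 3: edges from {compress,merge,scan} -> (scan, hops=3).
Iteration 4: no outgoing edges from {scan}; recursion stops.
Total rows emitted: 10.

10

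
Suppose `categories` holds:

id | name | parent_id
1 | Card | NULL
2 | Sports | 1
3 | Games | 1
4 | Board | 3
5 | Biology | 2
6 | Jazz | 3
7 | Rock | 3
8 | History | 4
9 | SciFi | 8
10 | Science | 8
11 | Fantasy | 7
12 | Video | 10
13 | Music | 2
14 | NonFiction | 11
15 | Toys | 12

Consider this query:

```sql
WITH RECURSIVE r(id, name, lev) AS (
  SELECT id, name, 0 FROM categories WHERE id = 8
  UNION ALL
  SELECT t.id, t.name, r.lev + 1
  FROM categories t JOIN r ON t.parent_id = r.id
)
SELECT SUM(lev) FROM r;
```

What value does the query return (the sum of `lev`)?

Base: id=8 (History) at lev 0.
Iteration 1: rows with parent_id in {8} -> SciFi (id 9, lev 1), Science (id 10, lev 1).
Iteration 2: rows with parent_id in {9,10} -> Video (id 12, lev 2).
Iteration 3: rows with parent_id in {12} -> Toys (id 15, lev 3).
Iteration 4: no rows with parent_id in {15}; recursion stops.
SUM(lev) = 0 + 1 + 1 + 2 + 3 = 7.

7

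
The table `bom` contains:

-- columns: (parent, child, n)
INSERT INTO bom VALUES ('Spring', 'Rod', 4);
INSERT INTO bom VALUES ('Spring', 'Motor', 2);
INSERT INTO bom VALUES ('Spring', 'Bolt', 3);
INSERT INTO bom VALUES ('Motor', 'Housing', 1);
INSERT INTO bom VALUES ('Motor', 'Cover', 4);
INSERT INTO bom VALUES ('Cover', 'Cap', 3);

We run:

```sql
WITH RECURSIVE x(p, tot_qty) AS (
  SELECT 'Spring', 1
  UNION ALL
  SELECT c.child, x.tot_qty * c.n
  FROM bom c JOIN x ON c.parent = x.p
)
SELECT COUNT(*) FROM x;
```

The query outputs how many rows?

7

Base: (Spring, tot_qty=1).
Iteration 1: components of {Spring} -> Bolt = 1*3 = 3, Motor = 1*2 = 2, Rod = 1*4 = 4.
Iteration 2: components of {Bolt,Motor,Rod} -> Cover = 2*4 = 8, Housing = 2*1 = 2.
Iteration 3: components of {Cover,Housing} -> Cap = 8*3 = 24.
Iteration 4: no further components; recursion stops.
Total rows emitted: 7.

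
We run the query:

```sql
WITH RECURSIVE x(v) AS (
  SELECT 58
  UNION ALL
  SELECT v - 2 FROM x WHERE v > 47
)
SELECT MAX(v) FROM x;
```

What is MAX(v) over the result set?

Base: v=58.
Iteration 1: 58 > 47 holds -> v = 58 - 2 = 56.
Iteration 2: 56 > 47 holds -> v = 56 - 2 = 54.
Iteration 3: 54 > 47 holds -> v = 54 - 2 = 52.
Iteration 4: 52 > 47 holds -> v = 52 - 2 = 50.
Iteration 5: 50 > 47 holds -> v = 50 - 2 = 48.
Iteration 6: 48 > 47 holds -> v = 48 - 2 = 46.
Iteration 7: 46 > 47 fails; recursion stops.
v values: 58, 56, 54, 52, 50, 48, 46; the maximum is 58.

58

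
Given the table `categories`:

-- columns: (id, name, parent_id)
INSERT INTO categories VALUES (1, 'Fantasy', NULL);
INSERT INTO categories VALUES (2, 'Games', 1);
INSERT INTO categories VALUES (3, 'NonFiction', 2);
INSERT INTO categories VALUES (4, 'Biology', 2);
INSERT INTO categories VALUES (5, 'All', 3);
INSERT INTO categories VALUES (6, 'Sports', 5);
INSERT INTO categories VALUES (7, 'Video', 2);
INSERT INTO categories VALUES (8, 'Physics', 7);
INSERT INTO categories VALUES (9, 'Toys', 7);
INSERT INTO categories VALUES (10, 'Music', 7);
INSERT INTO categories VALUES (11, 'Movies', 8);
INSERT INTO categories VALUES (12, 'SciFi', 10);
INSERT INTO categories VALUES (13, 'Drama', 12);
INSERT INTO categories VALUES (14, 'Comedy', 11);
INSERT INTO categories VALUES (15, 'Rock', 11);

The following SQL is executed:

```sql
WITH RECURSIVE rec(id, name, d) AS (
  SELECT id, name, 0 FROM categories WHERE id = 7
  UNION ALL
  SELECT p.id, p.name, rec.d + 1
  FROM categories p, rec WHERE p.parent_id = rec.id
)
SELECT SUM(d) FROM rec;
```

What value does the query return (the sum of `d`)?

Base: id=7 (Video) at d 0.
Iteration 1: rows with parent_id in {7} -> Physics (id 8, d 1), Toys (id 9, d 1), Music (id 10, d 1).
Iteration 2: rows with parent_id in {8,9,10} -> Movies (id 11, d 2), SciFi (id 12, d 2).
Iteration 3: rows with parent_id in {11,12} -> Drama (id 13, d 3), Comedy (id 14, d 3), Rock (id 15, d 3).
Iteration 4: no rows with parent_id in {13,14,15}; recursion stops.
SUM(d) = 0 + 1 + 1 + 1 + 2 + 2 + 3 + 3 + 3 = 16.

16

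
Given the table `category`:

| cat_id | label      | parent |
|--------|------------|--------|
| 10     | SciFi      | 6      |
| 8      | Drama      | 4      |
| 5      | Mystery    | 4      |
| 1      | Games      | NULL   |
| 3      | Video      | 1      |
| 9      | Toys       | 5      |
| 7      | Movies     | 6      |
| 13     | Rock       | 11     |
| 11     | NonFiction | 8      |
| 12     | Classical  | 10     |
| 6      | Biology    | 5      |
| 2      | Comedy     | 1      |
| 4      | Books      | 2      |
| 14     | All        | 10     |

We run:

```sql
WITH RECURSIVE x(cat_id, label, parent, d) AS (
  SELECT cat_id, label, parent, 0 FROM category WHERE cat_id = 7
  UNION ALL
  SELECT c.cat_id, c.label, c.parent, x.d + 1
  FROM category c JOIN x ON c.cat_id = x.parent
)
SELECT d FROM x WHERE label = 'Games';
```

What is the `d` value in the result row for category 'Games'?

5

Base: cat_id=7 (Movies), parent=6, d 0.
Iteration 1: join on cat_id=6 -> Biology (id 6, parent=5, d 1).
Iteration 2: join on cat_id=5 -> Mystery (id 5, parent=4, d 2).
Iteration 3: join on cat_id=4 -> Books (id 4, parent=2, d 3).
Iteration 4: join on cat_id=2 -> Comedy (id 2, parent=1, d 4).
Iteration 5: join on cat_id=1 -> Games (id 1, parent=NULL, d 5).
Iteration 6: parent is NULL; no match; recursion stops.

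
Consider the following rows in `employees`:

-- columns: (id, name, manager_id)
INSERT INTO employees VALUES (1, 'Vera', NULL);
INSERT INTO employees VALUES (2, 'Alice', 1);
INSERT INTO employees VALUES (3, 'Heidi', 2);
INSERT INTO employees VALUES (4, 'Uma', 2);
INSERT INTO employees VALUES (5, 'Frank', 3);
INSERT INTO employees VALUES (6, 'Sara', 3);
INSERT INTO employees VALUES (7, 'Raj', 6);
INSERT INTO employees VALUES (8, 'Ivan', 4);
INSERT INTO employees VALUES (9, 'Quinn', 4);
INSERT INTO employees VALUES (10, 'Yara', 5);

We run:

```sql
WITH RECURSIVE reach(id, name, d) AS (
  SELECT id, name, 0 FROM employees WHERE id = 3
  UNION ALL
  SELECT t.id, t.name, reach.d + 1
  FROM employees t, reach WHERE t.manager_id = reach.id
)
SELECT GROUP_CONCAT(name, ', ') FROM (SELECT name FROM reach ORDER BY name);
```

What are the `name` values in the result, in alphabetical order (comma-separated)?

Base: id=3 (Heidi) at d 0.
Iteration 1: rows with manager_id in {3} -> Frank (id 5, d 1), Sara (id 6, d 1).
Iteration 2: rows with manager_id in {5,6} -> Raj (id 7, d 2), Yara (id 10, d 2).
Iteration 3: no rows with manager_id in {7,10}; recursion stops.

Frank, Heidi, Raj, Sara, Yara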